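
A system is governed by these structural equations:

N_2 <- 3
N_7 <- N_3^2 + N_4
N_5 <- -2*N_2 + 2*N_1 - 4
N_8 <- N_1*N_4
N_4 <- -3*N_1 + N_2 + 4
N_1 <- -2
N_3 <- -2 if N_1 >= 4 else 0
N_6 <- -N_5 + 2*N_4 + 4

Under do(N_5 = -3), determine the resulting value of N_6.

The intervention breaks the incoming arrows to N_5: N_5 <- -2*N_2 + 2*N_1 - 4 no longer applies, and N_5 = -3.
N_4 = -3*N_1 + N_2 + 4  [with N_1=-2, N_2=3]  = 13
N_6 = -N_5 + 2*N_4 + 4  [with N_5=-3, N_4=13]  = 33

33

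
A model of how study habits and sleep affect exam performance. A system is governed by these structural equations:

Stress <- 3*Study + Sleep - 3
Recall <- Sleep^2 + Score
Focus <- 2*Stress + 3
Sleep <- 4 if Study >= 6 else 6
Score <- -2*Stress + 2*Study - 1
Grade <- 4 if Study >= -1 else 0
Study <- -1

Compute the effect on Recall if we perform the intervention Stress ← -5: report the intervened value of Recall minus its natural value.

The intervention breaks the incoming arrows to Stress: Stress <- 3*Study + Sleep - 3 no longer applies, and Stress = -5.
Sleep = 4 if Study >= 6 else 6  [with Study=-1]  = 6
Score = -2*Stress + 2*Study - 1  [with Stress=-5, Study=-1]  = 7
Recall = Sleep^2 + Score  [with Sleep=6, Score=7]  = 43
Without intervention: Sleep = 4 if Study >= 6 else 6  [with Study=-1]  = 6; Stress = 3*Study + Sleep - 3  [with Study=-1, Sleep=6]  = 0; Score = -2*Stress + 2*Study - 1  [with Stress=0, Study=-1]  = -3; Recall = Sleep^2 + Score  [with Sleep=6, Score=-3]  = 33.
Change = 43 − 33 = 10.

10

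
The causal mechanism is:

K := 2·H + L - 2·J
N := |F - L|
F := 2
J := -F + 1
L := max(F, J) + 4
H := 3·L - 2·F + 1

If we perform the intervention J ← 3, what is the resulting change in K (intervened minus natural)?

Under do(J=3), the mechanism J := -F + 1 is discarded; J is fixed at 3.
L = max(F, J) + 4  [with F=2, J=3]  = 7
H = 3·L - 2·F + 1  [with L=7, F=2]  = 18
K = 2·H + L - 2·J  [with H=18, L=7, J=3]  = 37
Without intervention: J = -F + 1  [with F=2]  = -1; L = max(F, J) + 4  [with F=2, J=-1]  = 6; H = 3·L - 2·F + 1  [with L=6, F=2]  = 15; K = 2·H + L - 2·J  [with H=15, L=6, J=-1]  = 38.
Change = 37 − 38 = -1.

-1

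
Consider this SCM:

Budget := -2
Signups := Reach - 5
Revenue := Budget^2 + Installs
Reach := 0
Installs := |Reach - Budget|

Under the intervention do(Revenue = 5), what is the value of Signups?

The intervention breaks the incoming arrows to Revenue: Revenue := Budget^2 + Installs no longer applies, and Revenue = 5.
Since Signups is not a descendant of the intervened variable, it is unaffected.
Signups = Reach - 5  [with Reach=0]  = -5

-5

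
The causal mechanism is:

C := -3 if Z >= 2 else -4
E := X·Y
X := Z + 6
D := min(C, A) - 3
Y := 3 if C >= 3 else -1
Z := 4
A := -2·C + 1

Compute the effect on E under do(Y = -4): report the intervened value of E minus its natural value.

Under do(Y=-4), the mechanism Y := 3 if C >= 3 else -1 is discarded; Y is fixed at -4.
X = Z + 6  [with Z=4]  = 10
E = X·Y  [with X=10, Y=-4]  = -40
Without intervention: X = Z + 6  [with Z=4]  = 10; C = -3 if Z >= 2 else -4  [with Z=4]  = -3; Y = 3 if C >= 3 else -1  [with C=-3]  = -1; E = X·Y  [with X=10, Y=-1]  = -10.
Change = -40 − (-10) = -30.

-30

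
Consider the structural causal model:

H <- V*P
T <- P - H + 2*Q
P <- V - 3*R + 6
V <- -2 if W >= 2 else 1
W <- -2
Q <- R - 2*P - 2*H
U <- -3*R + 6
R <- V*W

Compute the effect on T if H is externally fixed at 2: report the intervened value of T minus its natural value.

55

Intervening sets H = 2 and removes its equation (H <- V*P).
V = -2 if W >= 2 else 1  [with W=-2]  = 1
R = V*W  [with V=1, W=-2]  = -2
P = V - 3*R + 6  [with V=1, R=-2]  = 13
Q = R - 2*P - 2*H  [with R=-2, P=13, H=2]  = -32
T = P - H + 2*Q  [with P=13, H=2, Q=-32]  = -53
Without intervention: V = -2 if W >= 2 else 1  [with W=-2]  = 1; R = V*W  [with V=1, W=-2]  = -2; P = V - 3*R + 6  [with V=1, R=-2]  = 13; H = V*P  [with V=1, P=13]  = 13; Q = R - 2*P - 2*H  [with R=-2, P=13, H=13]  = -54; T = P - H + 2*Q  [with P=13, H=13, Q=-54]  = -108.
Change = -53 − (-108) = 55.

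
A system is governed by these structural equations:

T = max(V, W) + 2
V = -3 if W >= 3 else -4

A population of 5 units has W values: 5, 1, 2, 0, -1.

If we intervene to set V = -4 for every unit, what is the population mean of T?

3.4

Every unit gets V=-4 under the intervention. T values become 7, 3, 4, 2, 1; E[T|do(V=-4)] = 3.4.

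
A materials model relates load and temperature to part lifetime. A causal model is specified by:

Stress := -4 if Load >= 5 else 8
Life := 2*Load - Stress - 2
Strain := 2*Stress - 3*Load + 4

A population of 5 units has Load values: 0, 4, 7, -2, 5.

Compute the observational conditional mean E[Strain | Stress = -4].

-22

Observing Stress=-4 restricts to units where Stress's equation naturally yields -4: Load ∈ {7, 5}. In that subpopulation Strain = -25, -19, mean -22.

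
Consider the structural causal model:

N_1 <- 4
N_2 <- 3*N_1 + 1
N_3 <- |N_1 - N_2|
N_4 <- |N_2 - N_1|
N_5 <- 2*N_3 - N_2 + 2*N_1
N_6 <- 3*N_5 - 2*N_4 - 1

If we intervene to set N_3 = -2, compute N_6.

-46

The intervention breaks the incoming arrows to N_3: N_3 <- |N_1 - N_2| no longer applies, and N_3 = -2.
N_2 = 3*N_1 + 1  [with N_1=4]  = 13
N_4 = |N_2 - N_1|  [with N_2=13, N_1=4]  = 9
N_5 = 2*N_3 - N_2 + 2*N_1  [with N_3=-2, N_2=13, N_1=4]  = -9
N_6 = 3*N_5 - 2*N_4 - 1  [with N_5=-9, N_4=9]  = -46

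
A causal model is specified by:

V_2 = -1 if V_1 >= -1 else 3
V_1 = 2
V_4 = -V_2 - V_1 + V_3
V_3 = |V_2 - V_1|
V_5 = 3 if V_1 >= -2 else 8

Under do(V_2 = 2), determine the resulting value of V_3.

0

The intervention breaks the incoming arrows to V_2: V_2 = -1 if V_1 >= -1 else 3 no longer applies, and V_2 = 2.
V_3 = |V_2 - V_1|  [with V_2=2, V_1=2]  = 0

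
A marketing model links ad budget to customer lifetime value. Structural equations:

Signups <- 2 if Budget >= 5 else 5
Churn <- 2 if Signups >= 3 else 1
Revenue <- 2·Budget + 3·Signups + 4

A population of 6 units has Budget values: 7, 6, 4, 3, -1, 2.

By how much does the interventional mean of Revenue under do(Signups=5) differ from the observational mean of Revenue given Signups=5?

Under do(Signups=5), Signups's equation is replaced by Signups=5 for every unit. Per-unit Revenue: 33, 31, 27, 25, 17, 23. Mean = 26.
Observing Signups=5 restricts to units where Signups's equation naturally yields 5: Budget ∈ {4, 3, -1, 2}. In that subpopulation Revenue = 27, 25, 17, 23, mean 23.
Difference = 26 − 23 = 3.

3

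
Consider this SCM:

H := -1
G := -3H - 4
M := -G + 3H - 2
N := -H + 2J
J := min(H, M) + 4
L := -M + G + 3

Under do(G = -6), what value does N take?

do(G=-6) replaces the equation G := -3H - 4 with the constant G = -6.
M = -G + 3H - 2  [with G=-6, H=-1]  = 1
J = min(H, M) + 4  [with H=-1, M=1]  = 3
N = -H + 2J  [with H=-1, J=3]  = 7

7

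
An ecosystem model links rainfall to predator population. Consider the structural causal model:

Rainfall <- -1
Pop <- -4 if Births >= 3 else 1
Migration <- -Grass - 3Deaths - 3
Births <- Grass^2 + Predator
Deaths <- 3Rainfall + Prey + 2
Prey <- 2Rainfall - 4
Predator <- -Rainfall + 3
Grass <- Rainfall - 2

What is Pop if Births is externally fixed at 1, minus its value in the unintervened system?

do(Births=1) replaces the equation Births <- Grass^2 + Predator with the constant Births = 1.
Pop = -4 if Births >= 3 else 1  [with Births=1]  = 1
Without intervention: Grass = Rainfall - 2  [with Rainfall=-1]  = -3; Predator = -Rainfall + 3  [with Rainfall=-1]  = 4; Births = Grass^2 + Predator  [with Grass=-3, Predator=4]  = 13; Pop = -4 if Births >= 3 else 1  [with Births=13]  = -4.
Change = 1 − (-4) = 5.

5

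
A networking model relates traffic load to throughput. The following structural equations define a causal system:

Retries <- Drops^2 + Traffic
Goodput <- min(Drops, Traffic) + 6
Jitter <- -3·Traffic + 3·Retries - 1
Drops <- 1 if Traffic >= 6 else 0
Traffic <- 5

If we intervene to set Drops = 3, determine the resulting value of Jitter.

26

Under do(Drops=3), the mechanism Drops <- 1 if Traffic >= 6 else 0 is discarded; Drops is fixed at 3.
Retries = Drops^2 + Traffic  [with Drops=3, Traffic=5]  = 14
Jitter = -3·Traffic + 3·Retries - 1  [with Traffic=5, Retries=14]  = 26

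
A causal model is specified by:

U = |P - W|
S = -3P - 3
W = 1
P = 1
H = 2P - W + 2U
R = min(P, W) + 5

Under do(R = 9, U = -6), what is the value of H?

-11

The joint intervention fixes R = 9, U = -6, removing each variable's own equation.
H = 2P - W + 2U  [with P=1, W=1, U=-6]  = -11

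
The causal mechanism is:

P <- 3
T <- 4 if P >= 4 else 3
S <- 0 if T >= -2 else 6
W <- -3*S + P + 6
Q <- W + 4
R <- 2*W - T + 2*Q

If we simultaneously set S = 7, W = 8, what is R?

37

Setting S = 7, W = 8 by intervention discards those variables' equations.
T = 4 if P >= 4 else 3  [with P=3]  = 3
Q = W + 4  [with W=8]  = 12
R = 2*W - T + 2*Q  [with W=8, T=3, Q=12]  = 37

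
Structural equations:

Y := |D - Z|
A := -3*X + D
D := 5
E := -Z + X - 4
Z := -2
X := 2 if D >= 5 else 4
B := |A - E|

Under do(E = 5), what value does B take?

6

Intervening sets E = 5 and removes its equation (E := -Z + X - 4).
X = 2 if D >= 5 else 4  [with D=5]  = 2
A = -3*X + D  [with X=2, D=5]  = -1
B = |A - E|  [with A=-1, E=5]  = 6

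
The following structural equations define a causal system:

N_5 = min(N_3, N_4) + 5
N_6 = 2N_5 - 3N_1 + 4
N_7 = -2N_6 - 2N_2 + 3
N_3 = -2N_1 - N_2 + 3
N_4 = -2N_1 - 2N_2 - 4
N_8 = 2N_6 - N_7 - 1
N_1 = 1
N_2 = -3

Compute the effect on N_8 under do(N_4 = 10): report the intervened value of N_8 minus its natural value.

do(N_4=10) replaces the equation N_4 = -2N_1 - 2N_2 - 4 with the constant N_4 = 10.
N_3 = -2N_1 - N_2 + 3  [with N_1=1, N_2=-3]  = 4
N_5 = min(N_3, N_4) + 5  [with N_3=4, N_4=10]  = 9
N_6 = 2N_5 - 3N_1 + 4  [with N_5=9, N_1=1]  = 19
N_7 = -2N_6 - 2N_2 + 3  [with N_6=19, N_2=-3]  = -29
N_8 = 2N_6 - N_7 - 1  [with N_6=19, N_7=-29]  = 66
Without intervention: N_3 = -2N_1 - N_2 + 3  [with N_1=1, N_2=-3]  = 4; N_4 = -2N_1 - 2N_2 - 4  [with N_1=1, N_2=-3]  = 0; N_5 = min(N_3, N_4) + 5  [with N_3=4, N_4=0]  = 5; N_6 = 2N_5 - 3N_1 + 4  [with N_5=5, N_1=1]  = 11; N_7 = -2N_6 - 2N_2 + 3  [with N_6=11, N_2=-3]  = -13; N_8 = 2N_6 - N_7 - 1  [with N_6=11, N_7=-13]  = 34.
Change = 66 − 34 = 32.

32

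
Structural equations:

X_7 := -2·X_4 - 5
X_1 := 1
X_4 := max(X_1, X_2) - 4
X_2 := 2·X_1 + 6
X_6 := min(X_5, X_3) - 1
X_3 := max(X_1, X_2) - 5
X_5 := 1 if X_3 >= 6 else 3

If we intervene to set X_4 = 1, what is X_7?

-7

The intervention breaks the incoming arrows to X_4: X_4 := max(X_1, X_2) - 4 no longer applies, and X_4 = 1.
X_7 = -2·X_4 - 5  [with X_4=1]  = -7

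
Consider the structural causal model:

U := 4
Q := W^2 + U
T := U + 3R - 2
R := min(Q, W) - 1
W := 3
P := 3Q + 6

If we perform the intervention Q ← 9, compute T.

8

The intervention breaks the incoming arrows to Q: Q := W^2 + U no longer applies, and Q = 9.
R = min(Q, W) - 1  [with Q=9, W=3]  = 2
T = U + 3R - 2  [with U=4, R=2]  = 8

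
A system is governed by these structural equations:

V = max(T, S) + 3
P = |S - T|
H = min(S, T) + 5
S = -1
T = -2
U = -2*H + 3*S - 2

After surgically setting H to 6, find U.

-17

The intervention breaks the incoming arrows to H: H = min(S, T) + 5 no longer applies, and H = 6.
U = -2*H + 3*S - 2  [with H=6, S=-1]  = -17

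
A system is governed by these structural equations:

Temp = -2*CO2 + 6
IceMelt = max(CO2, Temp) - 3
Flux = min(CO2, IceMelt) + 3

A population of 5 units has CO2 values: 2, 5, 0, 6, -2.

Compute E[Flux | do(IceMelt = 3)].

do(IceMelt=3) breaks IceMelt's dependence on CO2. With IceMelt=3 fixed, Flux across the units is 5, 6, 3, 6, 1, mean 4.2.

4.2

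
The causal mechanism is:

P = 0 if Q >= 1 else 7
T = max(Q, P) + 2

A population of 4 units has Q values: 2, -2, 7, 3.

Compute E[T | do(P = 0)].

The intervention sets P=0 in all 4 units regardless of Q. Recomputing T per unit gives 4, 2, 9, 5; average 5.

5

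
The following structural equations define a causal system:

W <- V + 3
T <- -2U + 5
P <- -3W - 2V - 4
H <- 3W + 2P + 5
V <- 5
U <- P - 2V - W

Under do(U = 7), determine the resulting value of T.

-9

The intervention breaks the incoming arrows to U: U <- P - 2V - W no longer applies, and U = 7.
T = -2U + 5  [with U=7]  = -9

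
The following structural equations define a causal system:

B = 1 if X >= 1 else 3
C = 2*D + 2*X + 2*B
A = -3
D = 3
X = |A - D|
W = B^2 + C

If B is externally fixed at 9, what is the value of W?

117

Under do(B=9), the mechanism B = 1 if X >= 1 else 3 is discarded; B is fixed at 9.
X = |A - D|  [with A=-3, D=3]  = 6
C = 2*D + 2*X + 2*B  [with D=3, X=6, B=9]  = 36
W = B^2 + C  [with B=9, C=36]  = 117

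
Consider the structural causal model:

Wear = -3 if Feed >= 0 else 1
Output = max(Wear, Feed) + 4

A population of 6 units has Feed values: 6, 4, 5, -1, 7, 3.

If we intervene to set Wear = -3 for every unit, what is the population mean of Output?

8

Every unit gets Wear=-3 under the intervention. Output values become 10, 8, 9, 3, 11, 7; E[Output|do(Wear=-3)] = 8.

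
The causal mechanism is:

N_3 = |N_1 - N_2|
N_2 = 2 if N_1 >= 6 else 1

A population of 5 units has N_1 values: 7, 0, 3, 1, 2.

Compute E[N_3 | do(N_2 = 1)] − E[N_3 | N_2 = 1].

1

Every unit gets N_2=1 under the intervention. N_3 values become 6, 1, 2, 0, 1; E[N_3|do(N_2=1)] = 2.
Observing N_2=1 restricts to units where N_2's equation naturally yields 1: N_1 ∈ {0, 3, 1, 2}. In that subpopulation N_3 = 1, 2, 0, 1, mean 1.
Difference = 2 − 1 = 1.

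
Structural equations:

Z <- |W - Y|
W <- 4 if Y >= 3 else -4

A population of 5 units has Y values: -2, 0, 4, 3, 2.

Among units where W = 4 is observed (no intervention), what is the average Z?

Conditioning on W=4 selects the 2 unit(s) with Y ∈ {4, 3}. Their Z values: 0, 1. Mean = 0.5.

0.5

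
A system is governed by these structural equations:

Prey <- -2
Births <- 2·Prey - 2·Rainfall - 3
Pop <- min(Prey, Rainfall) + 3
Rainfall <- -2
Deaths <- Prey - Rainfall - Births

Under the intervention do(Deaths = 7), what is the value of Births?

Under do(Deaths=7), the mechanism Deaths <- Prey - Rainfall - Births is discarded; Deaths is fixed at 7.
Since Births is not a descendant of the intervened variable, it is unaffected.
Births = 2·Prey - 2·Rainfall - 3  [with Prey=-2, Rainfall=-2]  = -3

-3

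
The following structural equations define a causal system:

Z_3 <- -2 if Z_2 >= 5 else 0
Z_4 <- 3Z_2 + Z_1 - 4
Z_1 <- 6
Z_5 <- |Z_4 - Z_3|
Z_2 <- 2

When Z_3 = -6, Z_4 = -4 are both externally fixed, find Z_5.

2

Setting Z_3 = -6, Z_4 = -4 by intervention discards those variables' equations.
Z_5 = |Z_4 - Z_3|  [with Z_4=-4, Z_3=-6]  = 2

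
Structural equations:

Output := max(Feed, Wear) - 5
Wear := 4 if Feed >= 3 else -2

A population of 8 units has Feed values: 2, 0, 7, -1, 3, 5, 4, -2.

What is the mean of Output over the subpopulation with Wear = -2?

-5.25

Observing Wear=-2 restricts to units where Wear's equation naturally yields -2: Feed ∈ {2, 0, -1, -2}. In that subpopulation Output = -3, -5, -6, -7, mean -5.25.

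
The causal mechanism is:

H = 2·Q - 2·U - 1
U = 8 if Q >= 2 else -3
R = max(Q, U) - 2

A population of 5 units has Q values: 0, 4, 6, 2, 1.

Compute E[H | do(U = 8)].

Under do(U=8), U's equation is replaced by U=8 for every unit. Per-unit H: -17, -9, -5, -13, -15. Mean = -11.8.

-11.8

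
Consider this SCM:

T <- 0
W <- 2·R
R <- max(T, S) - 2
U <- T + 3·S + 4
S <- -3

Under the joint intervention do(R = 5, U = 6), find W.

The joint intervention fixes R = 5, U = 6, removing each variable's own equation.
W = 2·R  [with R=5]  = 10

10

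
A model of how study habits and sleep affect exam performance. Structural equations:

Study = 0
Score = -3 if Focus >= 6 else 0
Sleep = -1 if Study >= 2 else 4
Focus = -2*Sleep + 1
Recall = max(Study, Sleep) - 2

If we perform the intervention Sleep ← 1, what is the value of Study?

Under do(Sleep=1), the mechanism Sleep = -1 if Study >= 2 else 4 is discarded; Sleep is fixed at 1.
Study is not downstream of the intervention, so its value is determined by the original equations.

0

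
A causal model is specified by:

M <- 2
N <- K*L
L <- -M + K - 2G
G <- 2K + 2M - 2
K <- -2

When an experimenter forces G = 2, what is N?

16

do(G=2) replaces the equation G <- 2K + 2M - 2 with the constant G = 2.
L = -M + K - 2G  [with M=2, K=-2, G=2]  = -8
N = K*L  [with K=-2, L=-8]  = 16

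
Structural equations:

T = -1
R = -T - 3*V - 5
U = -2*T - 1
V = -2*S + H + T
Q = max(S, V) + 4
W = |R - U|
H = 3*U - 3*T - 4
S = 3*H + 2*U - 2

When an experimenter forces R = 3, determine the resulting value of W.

2

Intervening sets R = 3 and removes its equation (R = -T - 3*V - 5).
U = -2*T - 1  [with T=-1]  = 1
W = |R - U|  [with R=3, U=1]  = 2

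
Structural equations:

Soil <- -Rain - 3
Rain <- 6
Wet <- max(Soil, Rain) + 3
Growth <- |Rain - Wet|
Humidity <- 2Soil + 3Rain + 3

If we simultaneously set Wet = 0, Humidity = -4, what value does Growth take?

The joint intervention fixes Wet = 0, Humidity = -4, removing each variable's own equation.
Growth = |Rain - Wet|  [with Rain=6, Wet=0]  = 6

6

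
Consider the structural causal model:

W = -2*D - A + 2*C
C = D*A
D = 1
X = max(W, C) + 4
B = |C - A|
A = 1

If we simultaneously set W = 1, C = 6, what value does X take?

The joint intervention fixes W = 1, C = 6, removing each variable's own equation.
X = max(W, C) + 4  [with W=1, C=6]  = 10

10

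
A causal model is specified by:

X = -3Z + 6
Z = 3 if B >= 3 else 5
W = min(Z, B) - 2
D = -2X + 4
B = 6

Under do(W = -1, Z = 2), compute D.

Setting W = -1, Z = 2 by intervention discards those variables' equations.
X = -3Z + 6  [with Z=2]  = 0
D = -2X + 4  [with X=0]  = 4

4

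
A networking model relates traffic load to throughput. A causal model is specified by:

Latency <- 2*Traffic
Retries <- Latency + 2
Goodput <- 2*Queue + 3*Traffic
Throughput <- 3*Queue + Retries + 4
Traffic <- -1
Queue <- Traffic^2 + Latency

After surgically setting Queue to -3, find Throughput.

do(Queue=-3) replaces the equation Queue <- Traffic^2 + Latency with the constant Queue = -3.
Latency = 2*Traffic  [with Traffic=-1]  = -2
Retries = Latency + 2  [with Latency=-2]  = 0
Throughput = 3*Queue + Retries + 4  [with Queue=-3, Retries=0]  = -5

-5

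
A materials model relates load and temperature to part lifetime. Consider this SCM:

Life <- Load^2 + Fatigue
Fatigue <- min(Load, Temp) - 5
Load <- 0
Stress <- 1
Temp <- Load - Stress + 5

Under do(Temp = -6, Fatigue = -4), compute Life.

Setting Temp = -6, Fatigue = -4 by intervention discards those variables' equations.
Life = Load^2 + Fatigue  [with Load=0, Fatigue=-4]  = -4

-4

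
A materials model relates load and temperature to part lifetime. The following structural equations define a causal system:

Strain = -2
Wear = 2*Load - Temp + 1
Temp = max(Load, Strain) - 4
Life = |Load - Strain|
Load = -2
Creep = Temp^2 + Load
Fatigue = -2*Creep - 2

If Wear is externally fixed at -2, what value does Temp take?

-6

do(Wear=-2) replaces the equation Wear = 2*Load - Temp + 1 with the constant Wear = -2.
Temp is not downstream of the intervention, so its value is determined by the original equations.
Temp = max(Load, Strain) - 4  [with Load=-2, Strain=-2]  = -6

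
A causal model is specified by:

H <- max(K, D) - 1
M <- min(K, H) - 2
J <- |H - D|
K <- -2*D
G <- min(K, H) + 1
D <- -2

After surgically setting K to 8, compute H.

The intervention breaks the incoming arrows to K: K <- -2*D no longer applies, and K = 8.
H = max(K, D) - 1  [with K=8, D=-2]  = 7

7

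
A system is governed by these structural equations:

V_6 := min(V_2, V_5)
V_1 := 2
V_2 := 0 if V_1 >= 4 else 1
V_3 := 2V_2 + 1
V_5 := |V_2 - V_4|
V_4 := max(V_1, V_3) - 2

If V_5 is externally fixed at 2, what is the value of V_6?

The intervention breaks the incoming arrows to V_5: V_5 := |V_2 - V_4| no longer applies, and V_5 = 2.
V_2 = 0 if V_1 >= 4 else 1  [with V_1=2]  = 1
V_6 = min(V_2, V_5)  [with V_2=1, V_5=2]  = 1

1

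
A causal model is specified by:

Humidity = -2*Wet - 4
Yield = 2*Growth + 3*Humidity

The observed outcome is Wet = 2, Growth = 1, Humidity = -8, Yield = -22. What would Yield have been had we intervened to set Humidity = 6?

The intervention breaks the incoming arrows to Humidity: Humidity = -2*Wet - 4 no longer applies, and Humidity = 6.
Yield = 2*Growth + 3*Humidity  [with Growth=1, Humidity=6]  = 20

20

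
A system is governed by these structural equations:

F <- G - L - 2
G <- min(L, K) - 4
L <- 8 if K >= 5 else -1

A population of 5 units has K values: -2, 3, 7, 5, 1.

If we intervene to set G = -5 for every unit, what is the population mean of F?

Under do(G=-5), G's equation is replaced by G=-5 for every unit. Per-unit F: -6, -6, -15, -15, -6. Mean = -9.6.

-9.6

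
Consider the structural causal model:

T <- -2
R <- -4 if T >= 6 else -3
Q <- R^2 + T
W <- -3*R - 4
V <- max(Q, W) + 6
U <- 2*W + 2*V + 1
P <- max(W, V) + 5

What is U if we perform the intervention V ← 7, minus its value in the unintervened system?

-12

The intervention breaks the incoming arrows to V: V <- max(Q, W) + 6 no longer applies, and V = 7.
R = -4 if T >= 6 else -3  [with T=-2]  = -3
W = -3*R - 4  [with R=-3]  = 5
U = 2*W + 2*V + 1  [with W=5, V=7]  = 25
Without intervention: R = -4 if T >= 6 else -3  [with T=-2]  = -3; Q = R^2 + T  [with R=-3, T=-2]  = 7; W = -3*R - 4  [with R=-3]  = 5; V = max(Q, W) + 6  [with Q=7, W=5]  = 13; U = 2*W + 2*V + 1  [with W=5, V=13]  = 37.
Change = 25 − 37 = -12.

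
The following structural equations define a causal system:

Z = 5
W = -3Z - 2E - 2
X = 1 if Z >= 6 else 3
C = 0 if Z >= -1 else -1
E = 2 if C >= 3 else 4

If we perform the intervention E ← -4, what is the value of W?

-9

do(E=-4) replaces the equation E = 2 if C >= 3 else 4 with the constant E = -4.
W = -3Z - 2E - 2  [with Z=5, E=-4]  = -9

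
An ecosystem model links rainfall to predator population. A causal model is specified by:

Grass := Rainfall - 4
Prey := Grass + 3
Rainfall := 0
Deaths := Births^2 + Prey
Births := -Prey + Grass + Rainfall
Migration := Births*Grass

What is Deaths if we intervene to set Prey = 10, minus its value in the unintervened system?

do(Prey=10) replaces the equation Prey := Grass + 3 with the constant Prey = 10.
Grass = Rainfall - 4  [with Rainfall=0]  = -4
Births = -Prey + Grass + Rainfall  [with Prey=10, Grass=-4, Rainfall=0]  = -14
Deaths = Births^2 + Prey  [with Births=-14, Prey=10]  = 206
Without intervention: Grass = Rainfall - 4  [with Rainfall=0]  = -4; Prey = Grass + 3  [with Grass=-4]  = -1; Births = -Prey + Grass + Rainfall  [with Prey=-1, Grass=-4, Rainfall=0]  = -3; Deaths = Births^2 + Prey  [with Births=-3, Prey=-1]  = 8.
Change = 206 − 8 = 198.

198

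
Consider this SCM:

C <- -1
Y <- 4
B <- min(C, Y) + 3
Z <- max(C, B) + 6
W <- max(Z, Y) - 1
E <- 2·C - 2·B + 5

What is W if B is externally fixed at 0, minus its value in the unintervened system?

-2

do(B=0) replaces the equation B <- min(C, Y) + 3 with the constant B = 0.
Z = max(C, B) + 6  [with C=-1, B=0]  = 6
W = max(Z, Y) - 1  [with Z=6, Y=4]  = 5
Without intervention: B = min(C, Y) + 3  [with C=-1, Y=4]  = 2; Z = max(C, B) + 6  [with C=-1, B=2]  = 8; W = max(Z, Y) - 1  [with Z=8, Y=4]  = 7.
Change = 5 − 7 = -2.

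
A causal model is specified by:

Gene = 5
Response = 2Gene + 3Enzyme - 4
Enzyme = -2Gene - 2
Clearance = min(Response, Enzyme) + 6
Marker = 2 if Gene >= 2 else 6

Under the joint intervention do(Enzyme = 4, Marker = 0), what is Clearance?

10

Under do(Enzyme = 4, Marker = 0), each intervened variable's structural equation is replaced by its fixed value.
Response = 2Gene + 3Enzyme - 4  [with Gene=5, Enzyme=4]  = 18
Clearance = min(Response, Enzyme) + 6  [with Response=18, Enzyme=4]  = 10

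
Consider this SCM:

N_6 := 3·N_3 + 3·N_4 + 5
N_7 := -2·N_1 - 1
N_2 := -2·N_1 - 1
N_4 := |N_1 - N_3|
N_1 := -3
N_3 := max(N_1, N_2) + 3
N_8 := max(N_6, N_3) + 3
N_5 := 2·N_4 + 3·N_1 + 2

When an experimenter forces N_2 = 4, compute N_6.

56

Under do(N_2=4), the mechanism N_2 := -2·N_1 - 1 is discarded; N_2 is fixed at 4.
N_3 = max(N_1, N_2) + 3  [with N_1=-3, N_2=4]  = 7
N_4 = |N_1 - N_3|  [with N_1=-3, N_3=7]  = 10
N_6 = 3·N_3 + 3·N_4 + 5  [with N_3=7, N_4=10]  = 56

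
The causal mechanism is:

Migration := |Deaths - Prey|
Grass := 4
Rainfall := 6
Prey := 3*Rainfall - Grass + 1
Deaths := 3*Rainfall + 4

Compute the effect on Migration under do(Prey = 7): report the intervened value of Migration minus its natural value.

do(Prey=7) replaces the equation Prey := 3*Rainfall - Grass + 1 with the constant Prey = 7.
Deaths = 3*Rainfall + 4  [with Rainfall=6]  = 22
Migration = |Deaths - Prey|  [with Deaths=22, Prey=7]  = 15
Without intervention: Prey = 3*Rainfall - Grass + 1  [with Rainfall=6, Grass=4]  = 15; Deaths = 3*Rainfall + 4  [with Rainfall=6]  = 22; Migration = |Deaths - Prey|  [with Deaths=22, Prey=15]  = 7.
Change = 15 − 7 = 8.

8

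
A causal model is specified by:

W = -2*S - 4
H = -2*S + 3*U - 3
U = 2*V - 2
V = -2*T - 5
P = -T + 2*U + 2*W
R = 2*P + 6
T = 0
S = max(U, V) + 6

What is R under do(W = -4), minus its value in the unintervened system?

do(W=-4) replaces the equation W = -2*S - 4 with the constant W = -4.
V = -2*T - 5  [with T=0]  = -5
U = 2*V - 2  [with V=-5]  = -12
P = -T + 2*U + 2*W  [with T=0, U=-12, W=-4]  = -32
R = 2*P + 6  [with P=-32]  = -58
Without intervention: V = -2*T - 5  [with T=0]  = -5; U = 2*V - 2  [with V=-5]  = -12; S = max(U, V) + 6  [with U=-12, V=-5]  = 1; W = -2*S - 4  [with S=1]  = -6; P = -T + 2*U + 2*W  [with T=0, U=-12, W=-6]  = -36; R = 2*P + 6  [with P=-36]  = -66.
Change = -58 − (-66) = 8.

8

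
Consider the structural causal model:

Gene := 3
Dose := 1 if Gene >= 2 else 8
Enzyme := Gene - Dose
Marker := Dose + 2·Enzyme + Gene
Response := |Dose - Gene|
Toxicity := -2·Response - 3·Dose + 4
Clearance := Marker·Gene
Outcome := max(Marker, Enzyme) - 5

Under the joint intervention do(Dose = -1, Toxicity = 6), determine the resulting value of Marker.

The joint intervention fixes Dose = -1, Toxicity = 6, removing each variable's own equation.
Enzyme = Gene - Dose  [with Gene=3, Dose=-1]  = 4
Marker = Dose + 2·Enzyme + Gene  [with Dose=-1, Enzyme=4, Gene=3]  = 10

10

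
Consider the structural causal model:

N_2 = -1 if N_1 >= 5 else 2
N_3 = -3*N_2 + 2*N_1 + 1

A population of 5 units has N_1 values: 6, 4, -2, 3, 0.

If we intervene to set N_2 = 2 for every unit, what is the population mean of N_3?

-0.6

Every unit gets N_2=2 under the intervention. N_3 values become 7, 3, -9, 1, -5; E[N_3|do(N_2=2)] = -0.6.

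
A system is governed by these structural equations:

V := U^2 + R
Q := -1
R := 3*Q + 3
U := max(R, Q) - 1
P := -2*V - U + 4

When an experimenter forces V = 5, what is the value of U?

-1

Under do(V=5), the mechanism V := U^2 + R is discarded; V is fixed at 5.
Since U is not a descendant of the intervened variable, it is unaffected.
R = 3*Q + 3  [with Q=-1]  = 0
U = max(R, Q) - 1  [with R=0, Q=-1]  = -1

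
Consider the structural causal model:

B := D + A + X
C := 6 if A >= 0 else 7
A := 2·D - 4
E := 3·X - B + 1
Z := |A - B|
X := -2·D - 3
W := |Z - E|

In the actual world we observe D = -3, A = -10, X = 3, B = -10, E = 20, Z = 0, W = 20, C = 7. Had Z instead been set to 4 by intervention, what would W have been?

16

Intervening sets Z = 4 and removes its equation (Z := |A - B|).
A = 2·D - 4  [with D=-3]  = -10
X = -2·D - 3  [with D=-3]  = 3
B = D + A + X  [with D=-3, A=-10, X=3]  = -10
E = 3·X - B + 1  [with X=3, B=-10]  = 20
W = |Z - E|  [with Z=4, E=20]  = 16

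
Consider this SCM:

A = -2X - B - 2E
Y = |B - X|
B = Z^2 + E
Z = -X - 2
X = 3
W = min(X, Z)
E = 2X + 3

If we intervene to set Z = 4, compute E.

9

Under do(Z=4), the mechanism Z = -X - 2 is discarded; Z is fixed at 4.
Since E is not a descendant of the intervened variable, it is unaffected.
E = 2X + 3  [with X=3]  = 9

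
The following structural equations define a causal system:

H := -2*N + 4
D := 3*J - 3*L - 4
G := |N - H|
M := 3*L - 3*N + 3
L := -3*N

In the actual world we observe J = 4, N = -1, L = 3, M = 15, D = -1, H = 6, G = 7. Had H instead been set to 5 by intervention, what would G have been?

6

Intervening sets H = 5 and removes its equation (H := -2*N + 4).
G = |N - H|  [with N=-1, H=5]  = 6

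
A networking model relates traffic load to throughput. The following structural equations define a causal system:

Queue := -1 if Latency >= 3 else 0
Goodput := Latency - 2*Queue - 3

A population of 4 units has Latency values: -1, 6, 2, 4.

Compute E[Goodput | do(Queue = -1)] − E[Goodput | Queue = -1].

-2.25

do(Queue=-1) breaks Queue's dependence on Latency. With Queue=-1 fixed, Goodput across the units is -2, 5, 1, 3, mean 1.75.
E[Goodput|Queue=-1] averages over only the 2 units with Queue=-1 (Latency = 6, 4): Goodput = 5, 3, mean 4.
Difference = 1.75 − 4 = -2.25.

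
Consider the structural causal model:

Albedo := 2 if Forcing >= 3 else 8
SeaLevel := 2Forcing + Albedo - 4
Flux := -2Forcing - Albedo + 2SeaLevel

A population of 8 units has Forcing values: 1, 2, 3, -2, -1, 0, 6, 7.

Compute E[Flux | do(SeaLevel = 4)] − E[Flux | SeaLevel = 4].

-1.75

Under do(SeaLevel=4), SeaLevel's equation is replaced by SeaLevel=4 for every unit. Per-unit Flux: -2, -4, 0, 4, 2, 0, -6, -8. Mean = -1.75.
Observing SeaLevel=4 restricts to units where SeaLevel's equation naturally yields 4: Forcing ∈ {3, 0}. In that subpopulation Flux = 0, 0, mean 0.
Difference = -1.75 − 0 = -1.75.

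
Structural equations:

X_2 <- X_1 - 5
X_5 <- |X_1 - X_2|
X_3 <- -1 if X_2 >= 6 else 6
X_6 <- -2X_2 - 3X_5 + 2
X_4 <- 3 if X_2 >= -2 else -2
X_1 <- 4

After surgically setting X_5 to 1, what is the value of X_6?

1

The intervention breaks the incoming arrows to X_5: X_5 <- |X_1 - X_2| no longer applies, and X_5 = 1.
X_2 = X_1 - 5  [with X_1=4]  = -1
X_6 = -2X_2 - 3X_5 + 2  [with X_2=-1, X_5=1]  = 1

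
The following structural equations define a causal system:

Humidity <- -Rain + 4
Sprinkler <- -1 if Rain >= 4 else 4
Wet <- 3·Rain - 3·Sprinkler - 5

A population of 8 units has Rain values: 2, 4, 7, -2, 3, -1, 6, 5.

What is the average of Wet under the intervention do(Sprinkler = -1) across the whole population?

Under do(Sprinkler=-1), Sprinkler's equation is replaced by Sprinkler=-1 for every unit. Per-unit Wet: 4, 10, 19, -8, 7, -5, 16, 13. Mean = 7.

7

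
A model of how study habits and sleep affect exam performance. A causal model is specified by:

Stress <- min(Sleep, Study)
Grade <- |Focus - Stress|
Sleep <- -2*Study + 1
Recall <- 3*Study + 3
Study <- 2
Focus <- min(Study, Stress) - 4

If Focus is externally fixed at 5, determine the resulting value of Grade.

8

Under do(Focus=5), the mechanism Focus <- min(Study, Stress) - 4 is discarded; Focus is fixed at 5.
Sleep = -2*Study + 1  [with Study=2]  = -3
Stress = min(Sleep, Study)  [with Sleep=-3, Study=2]  = -3
Grade = |Focus - Stress|  [with Focus=5, Stress=-3]  = 8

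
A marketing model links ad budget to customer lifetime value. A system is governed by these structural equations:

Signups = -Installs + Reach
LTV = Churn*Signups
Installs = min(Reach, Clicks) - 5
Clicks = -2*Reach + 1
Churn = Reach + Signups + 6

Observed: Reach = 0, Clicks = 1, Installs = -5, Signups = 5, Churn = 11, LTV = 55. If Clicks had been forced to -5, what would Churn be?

16

do(Clicks=-5) replaces the equation Clicks = -2*Reach + 1 with the constant Clicks = -5.
Installs = min(Reach, Clicks) - 5  [with Reach=0, Clicks=-5]  = -10
Signups = -Installs + Reach  [with Installs=-10, Reach=0]  = 10
Churn = Reach + Signups + 6  [with Reach=0, Signups=10]  = 16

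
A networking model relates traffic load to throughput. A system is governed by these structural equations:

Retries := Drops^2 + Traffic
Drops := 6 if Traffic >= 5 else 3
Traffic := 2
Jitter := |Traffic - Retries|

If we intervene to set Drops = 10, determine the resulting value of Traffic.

2

Under do(Drops=10), the mechanism Drops := 6 if Traffic >= 5 else 3 is discarded; Drops is fixed at 10.
Traffic is not downstream of the intervention, so its value is determined by the original equations.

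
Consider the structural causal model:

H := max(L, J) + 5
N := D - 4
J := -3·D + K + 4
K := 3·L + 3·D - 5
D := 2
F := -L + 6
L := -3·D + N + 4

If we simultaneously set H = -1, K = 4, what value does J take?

2

Setting H = -1, K = 4 by intervention discards those variables' equations.
J = -3·D + K + 4  [with D=2, K=4]  = 2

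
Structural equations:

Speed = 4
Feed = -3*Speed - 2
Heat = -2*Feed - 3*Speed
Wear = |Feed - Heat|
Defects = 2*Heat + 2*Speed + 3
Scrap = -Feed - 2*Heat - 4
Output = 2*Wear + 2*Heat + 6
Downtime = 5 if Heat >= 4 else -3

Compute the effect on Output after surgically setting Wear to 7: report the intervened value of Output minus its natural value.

-46

The intervention breaks the incoming arrows to Wear: Wear = |Feed - Heat| no longer applies, and Wear = 7.
Feed = -3*Speed - 2  [with Speed=4]  = -14
Heat = -2*Feed - 3*Speed  [with Feed=-14, Speed=4]  = 16
Output = 2*Wear + 2*Heat + 6  [with Wear=7, Heat=16]  = 52
Without intervention: Feed = -3*Speed - 2  [with Speed=4]  = -14; Heat = -2*Feed - 3*Speed  [with Feed=-14, Speed=4]  = 16; Wear = |Feed - Heat|  [with Feed=-14, Heat=16]  = 30; Output = 2*Wear + 2*Heat + 6  [with Wear=30, Heat=16]  = 98.
Change = 52 − 98 = -46.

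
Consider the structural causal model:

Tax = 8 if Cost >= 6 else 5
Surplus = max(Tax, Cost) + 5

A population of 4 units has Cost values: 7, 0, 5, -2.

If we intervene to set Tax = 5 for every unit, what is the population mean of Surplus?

Every unit gets Tax=5 under the intervention. Surplus values become 12, 10, 10, 10; E[Surplus|do(Tax=5)] = 10.5.

10.5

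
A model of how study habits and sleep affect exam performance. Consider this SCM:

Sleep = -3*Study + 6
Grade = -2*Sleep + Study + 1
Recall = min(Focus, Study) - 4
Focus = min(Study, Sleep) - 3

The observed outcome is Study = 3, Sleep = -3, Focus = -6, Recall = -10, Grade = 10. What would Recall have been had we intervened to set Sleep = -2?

-9

Under do(Sleep=-2), the mechanism Sleep = -3*Study + 6 is discarded; Sleep is fixed at -2.
Focus = min(Study, Sleep) - 3  [with Study=3, Sleep=-2]  = -5
Recall = min(Focus, Study) - 4  [with Focus=-5, Study=3]  = -9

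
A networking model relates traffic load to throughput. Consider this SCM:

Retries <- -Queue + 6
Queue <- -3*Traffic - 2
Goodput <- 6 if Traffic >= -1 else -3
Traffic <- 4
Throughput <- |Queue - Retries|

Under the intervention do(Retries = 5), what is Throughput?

19

The intervention breaks the incoming arrows to Retries: Retries <- -Queue + 6 no longer applies, and Retries = 5.
Queue = -3*Traffic - 2  [with Traffic=4]  = -14
Throughput = |Queue - Retries|  [with Queue=-14, Retries=5]  = 19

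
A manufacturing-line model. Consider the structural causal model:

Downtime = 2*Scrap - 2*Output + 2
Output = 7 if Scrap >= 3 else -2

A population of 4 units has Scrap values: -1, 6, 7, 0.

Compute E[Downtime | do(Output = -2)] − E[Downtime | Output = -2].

7

do(Output=-2) breaks Output's dependence on Scrap. With Output=-2 fixed, Downtime across the units is 4, 18, 20, 6, mean 12.
Observing Output=-2 restricts to units where Output's equation naturally yields -2: Scrap ∈ {-1, 0}. In that subpopulation Downtime = 4, 6, mean 5.
Difference = 12 − 5 = 7.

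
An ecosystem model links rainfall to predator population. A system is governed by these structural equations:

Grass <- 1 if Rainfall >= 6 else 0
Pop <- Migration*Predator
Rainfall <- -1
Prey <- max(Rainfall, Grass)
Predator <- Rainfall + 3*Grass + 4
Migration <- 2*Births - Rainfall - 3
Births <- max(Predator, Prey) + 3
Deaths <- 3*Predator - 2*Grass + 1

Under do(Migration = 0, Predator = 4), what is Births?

7

Under do(Migration = 0, Predator = 4), each intervened variable's structural equation is replaced by its fixed value.
Grass = 1 if Rainfall >= 6 else 0  [with Rainfall=-1]  = 0
Prey = max(Rainfall, Grass)  [with Rainfall=-1, Grass=0]  = 0
Births = max(Predator, Prey) + 3  [with Predator=4, Prey=0]  = 7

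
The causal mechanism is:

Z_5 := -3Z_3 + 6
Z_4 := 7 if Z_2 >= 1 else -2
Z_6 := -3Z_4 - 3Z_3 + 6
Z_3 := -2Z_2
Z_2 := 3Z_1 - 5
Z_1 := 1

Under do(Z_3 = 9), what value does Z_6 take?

The intervention breaks the incoming arrows to Z_3: Z_3 := -2Z_2 no longer applies, and Z_3 = 9.
Z_2 = 3Z_1 - 5  [with Z_1=1]  = -2
Z_4 = 7 if Z_2 >= 1 else -2  [with Z_2=-2]  = -2
Z_6 = -3Z_4 - 3Z_3 + 6  [with Z_4=-2, Z_3=9]  = -15

-15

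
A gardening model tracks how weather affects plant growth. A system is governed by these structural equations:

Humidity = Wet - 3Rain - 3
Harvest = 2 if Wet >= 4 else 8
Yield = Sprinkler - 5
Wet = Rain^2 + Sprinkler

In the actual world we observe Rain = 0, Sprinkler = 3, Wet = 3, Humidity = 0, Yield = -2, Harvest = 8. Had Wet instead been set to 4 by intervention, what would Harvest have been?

2

The intervention breaks the incoming arrows to Wet: Wet = Rain^2 + Sprinkler no longer applies, and Wet = 4.
Harvest = 2 if Wet >= 4 else 8  [with Wet=4]  = 2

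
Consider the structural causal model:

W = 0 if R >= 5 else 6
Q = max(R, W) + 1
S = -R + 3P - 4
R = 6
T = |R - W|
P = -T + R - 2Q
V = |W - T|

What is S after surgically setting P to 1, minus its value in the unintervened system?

45

Intervening sets P = 1 and removes its equation (P = -T + R - 2Q).
S = -R + 3P - 4  [with R=6, P=1]  = -7
Without intervention: W = 0 if R >= 5 else 6  [with R=6]  = 0; T = |R - W|  [with R=6, W=0]  = 6; Q = max(R, W) + 1  [with R=6, W=0]  = 7; P = -T + R - 2Q  [with T=6, R=6, Q=7]  = -14; S = -R + 3P - 4  [with R=6, P=-14]  = -52.
Change = -7 − (-52) = 45.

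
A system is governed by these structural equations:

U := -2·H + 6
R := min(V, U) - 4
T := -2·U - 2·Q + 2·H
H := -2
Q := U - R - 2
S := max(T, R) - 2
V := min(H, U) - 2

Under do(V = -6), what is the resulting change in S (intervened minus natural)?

The intervention breaks the incoming arrows to V: V := min(H, U) - 2 no longer applies, and V = -6.
U = -2·H + 6  [with H=-2]  = 10
R = min(V, U) - 4  [with V=-6, U=10]  = -10
Q = U - R - 2  [with U=10, R=-10]  = 18
T = -2·U - 2·Q + 2·H  [with U=10, Q=18, H=-2]  = -60
S = max(T, R) - 2  [with T=-60, R=-10]  = -12
Without intervention: U = -2·H + 6  [with H=-2]  = 10; V = min(H, U) - 2  [with H=-2, U=10]  = -4; R = min(V, U) - 4  [with V=-4, U=10]  = -8; Q = U - R - 2  [with U=10, R=-8]  = 16; T = -2·U - 2·Q + 2·H  [with U=10, Q=16, H=-2]  = -56; S = max(T, R) - 2  [with T=-56, R=-8]  = -10.
Change = -12 − (-10) = -2.

-2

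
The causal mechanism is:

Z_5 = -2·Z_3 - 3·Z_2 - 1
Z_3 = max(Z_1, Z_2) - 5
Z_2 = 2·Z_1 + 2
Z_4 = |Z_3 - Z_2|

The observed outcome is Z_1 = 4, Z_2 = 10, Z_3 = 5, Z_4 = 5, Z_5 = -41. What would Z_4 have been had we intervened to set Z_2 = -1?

0

Under do(Z_2=-1), the mechanism Z_2 = 2·Z_1 + 2 is discarded; Z_2 is fixed at -1.
Z_3 = max(Z_1, Z_2) - 5  [with Z_1=4, Z_2=-1]  = -1
Z_4 = |Z_3 - Z_2|  [with Z_3=-1, Z_2=-1]  = 0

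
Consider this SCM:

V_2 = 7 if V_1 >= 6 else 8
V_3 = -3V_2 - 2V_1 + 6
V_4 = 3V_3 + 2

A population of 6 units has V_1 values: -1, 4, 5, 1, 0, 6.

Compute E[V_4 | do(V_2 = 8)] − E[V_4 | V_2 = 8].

-4.2

Under do(V_2=8), V_2's equation is replaced by V_2=8 for every unit. Per-unit V_4: -46, -76, -82, -58, -52, -88. Mean = -67.
Observing V_2=8 restricts to units where V_2's equation naturally yields 8: V_1 ∈ {-1, 4, 5, 1, 0}. In that subpopulation V_4 = -46, -76, -82, -58, -52, mean -62.8.
Difference = -67 − (-62.8) = -4.2.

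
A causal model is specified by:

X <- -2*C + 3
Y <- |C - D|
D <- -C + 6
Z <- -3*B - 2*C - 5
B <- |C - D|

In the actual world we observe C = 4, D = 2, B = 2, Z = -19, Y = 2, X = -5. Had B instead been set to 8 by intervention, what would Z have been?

The intervention breaks the incoming arrows to B: B <- |C - D| no longer applies, and B = 8.
Z = -3*B - 2*C - 5  [with B=8, C=4]  = -37

-37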